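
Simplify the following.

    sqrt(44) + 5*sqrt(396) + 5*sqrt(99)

47*sqrt(11)

sqrt(44) = 2*sqrt(11); 5*sqrt(396) = 30*sqrt(11); 5*sqrt(99) = 15*sqrt(11)
Combine: (2 + 30 + 15)·sqrt(11) = 47*sqrt(11)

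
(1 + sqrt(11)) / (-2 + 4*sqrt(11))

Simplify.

(3*sqrt(11) + 23)/86

Multiply numerator and denominator by -4*sqrt(11) - 2.
Denominator becomes -172; numerator becomes -46 - 6*sqrt(11).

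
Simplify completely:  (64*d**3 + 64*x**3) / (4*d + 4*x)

16*d**2 - 16*d*x + 16*x**2

Factor as (a+b)(a**2-ab+b**2) with a=(4*d), b=(4*x).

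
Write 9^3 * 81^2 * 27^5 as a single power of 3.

9^3 = 3^6; 81^2 = 3^8; 27^5 = 3^15
Combine exponents: 3^29

3^29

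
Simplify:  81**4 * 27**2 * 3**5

3**27

81**4 = 3**16; 27**2 = 3**6; 3**5 = 3**5
Combine exponents: 3**27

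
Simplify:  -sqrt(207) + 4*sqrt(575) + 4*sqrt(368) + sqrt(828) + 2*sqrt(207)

45*sqrt(23)

sqrt(207) = 3*sqrt(23); 4*sqrt(575) = 20*sqrt(23); 4*sqrt(368) = 16*sqrt(23); sqrt(828) = 6*sqrt(23); 2*sqrt(207) = 6*sqrt(23)
Combine: (-3 + 20 + 16 + 6 + 6)·sqrt(23) = 45*sqrt(23)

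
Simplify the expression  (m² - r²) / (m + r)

m - r

m² - r² factors as -(-m + r)*(m + r).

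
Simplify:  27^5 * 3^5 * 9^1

27^5 = 3^15; 3^5 = 3^5; 9^1 = 3^2
Combine exponents: 3^22

3^22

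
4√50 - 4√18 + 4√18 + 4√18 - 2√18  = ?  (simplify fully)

4√50 = 20*√2; 4√18 = 12*√2; 4√18 = 12*√2; 4√18 = 12*√2; 2√18 = 6*√2
Combine: (20 - 12 + 12 + 12 - 6)·√2 = 26*√2

26*√2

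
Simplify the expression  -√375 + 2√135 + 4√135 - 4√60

√375 = 5*√15; 2√135 = 6*√15; 4√135 = 12*√15; 4√60 = 8*√15
Combine: (-5 + 6 + 12 - 8)·√15 = 5*√15

5*√15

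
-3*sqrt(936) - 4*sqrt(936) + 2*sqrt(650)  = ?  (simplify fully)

3*sqrt(936) = 18*sqrt(26); 4*sqrt(936) = 24*sqrt(26); 2*sqrt(650) = 10*sqrt(26)
Combine: (-18 - 24 + 10)·sqrt(26) = -32*sqrt(26)

-32*sqrt(26)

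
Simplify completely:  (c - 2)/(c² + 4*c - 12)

1/(c + 6)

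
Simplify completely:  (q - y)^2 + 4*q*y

After expansion: q^2 + 2*q*y + y^2 — a perfect-square trinomial.

(q + y)^2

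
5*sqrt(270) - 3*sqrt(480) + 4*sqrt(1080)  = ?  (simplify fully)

27*sqrt(30)

5*sqrt(270) = 15*sqrt(30); 3*sqrt(480) = 12*sqrt(30); 4*sqrt(1080) = 24*sqrt(30)
Combine: (15 - 12 + 24)·sqrt(30) = 27*sqrt(30)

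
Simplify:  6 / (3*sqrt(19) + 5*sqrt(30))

Multiply numerator and denominator by -3*sqrt(19) + 5*sqrt(30).
Denominator becomes 579; numerator becomes -18*sqrt(19) + 30*sqrt(30).

(-6*sqrt(19) + 10*sqrt(30))/193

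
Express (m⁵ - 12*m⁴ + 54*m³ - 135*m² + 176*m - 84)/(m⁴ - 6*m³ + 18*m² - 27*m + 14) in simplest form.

m - 6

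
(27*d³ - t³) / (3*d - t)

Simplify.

9*d² + 3*d*t + t²

Factor as (a-b)(a^2+ab+b^2) with a=(3*d), b=t.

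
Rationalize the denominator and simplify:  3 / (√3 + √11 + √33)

(-75*√11 - 123*√3 + 198 + 57*√33)/229

Group as (√3 + √11) + √33; multiply by (√3 + √11) - √33, then rationalise the remaining surd.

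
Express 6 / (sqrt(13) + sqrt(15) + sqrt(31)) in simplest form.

(-4*sqrt(6045) - 6*sqrt(31) + 58*sqrt(15) + 66*sqrt(13))/257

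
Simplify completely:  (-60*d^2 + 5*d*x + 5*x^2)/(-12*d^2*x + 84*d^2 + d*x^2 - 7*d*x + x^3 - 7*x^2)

Factor: -60*d^2 + 5*d*x + 5*x^2 = 5*(-3*d + x)*(4*d + x);  -12*d^2*x + 84*d^2 + d*x^2 - 7*d*x + x^3 - 7*x^2 = (x - 7)*(-3*d + x)*(4*d + x)
Cancel the common factors (4*d + x), (-3*d + x).

5/(x - 7)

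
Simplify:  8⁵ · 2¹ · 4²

8⁵ = 2^15; 2¹ = 2^1; 4² = 2^4
Combine exponents: 2^20

2^20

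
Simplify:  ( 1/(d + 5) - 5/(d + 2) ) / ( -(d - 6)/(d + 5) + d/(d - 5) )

Numerator: 1/(d + 5) - 5/(d + 2) = (-4*d - 23)/(d^2 + 7*d + 10)
Denominator: -(d - 6)/(d + 5) + d/(d - 5) = (16*d - 30)/(d^2 - 25)
Divide: ((-4*d - 23)/(d^2 + 7*d + 10)) · ((d^2 - 25)/(16*d - 30)) = (-4*d^2 - 3*d + 115)/(16*d^2 + 2*d - 60)

(-4*d^2 - 3*d + 115)/(16*d^2 + 2*d - 60)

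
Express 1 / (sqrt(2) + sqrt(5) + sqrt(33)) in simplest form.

Group as (sqrt(2) + sqrt(33)) + sqrt(5); multiply by (sqrt(2) + sqrt(33)) - sqrt(5), then rationalise the remaining surd.

(-15*sqrt(5) - 18*sqrt(2) + sqrt(330) + 13*sqrt(33))/318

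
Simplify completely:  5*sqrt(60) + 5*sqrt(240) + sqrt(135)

33*sqrt(15)

5*sqrt(60) = 10*sqrt(15); 5*sqrt(240) = 20*sqrt(15); sqrt(135) = 3*sqrt(15)
Combine: (10 + 20 + 3)·sqrt(15) = 33*sqrt(15)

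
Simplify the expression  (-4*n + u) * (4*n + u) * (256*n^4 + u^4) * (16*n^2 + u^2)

-65536*n^8 + u^8

(u+(4*n))(u-(4*n)) = -16*n^2 + u^2; continue pairing.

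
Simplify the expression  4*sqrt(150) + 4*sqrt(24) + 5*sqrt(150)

4*sqrt(150) = 20*sqrt(6); 4*sqrt(24) = 8*sqrt(6); 5*sqrt(150) = 25*sqrt(6)
Combine: (20 + 8 + 25)·sqrt(6) = 53*sqrt(6)

53*sqrt(6)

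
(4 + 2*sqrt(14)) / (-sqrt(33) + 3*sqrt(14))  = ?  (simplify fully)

Multiply numerator and denominator by sqrt(33) + 3*sqrt(14).
Denominator becomes 93; numerator becomes 4*sqrt(33) + 2*sqrt(462) + 12*sqrt(14) + 84.

(4*sqrt(33) + 2*sqrt(462) + 12*sqrt(14) + 84)/93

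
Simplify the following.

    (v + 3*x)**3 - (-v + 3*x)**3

Write as f((3*x),v) - f((3*x),-v) and expand.

2*v*(v**2 + 27*x**2)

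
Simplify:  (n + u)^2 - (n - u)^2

Binomially expand both and collect terms in n, u.

4*n*u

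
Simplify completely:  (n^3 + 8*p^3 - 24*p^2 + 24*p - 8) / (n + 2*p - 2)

n^2 - 2*n*p + 2*n + 4*p^2 - 8*p + 4

Apply the sum-of-cubes factorisation and cancel (n + 2*p - 2).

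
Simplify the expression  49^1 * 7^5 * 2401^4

7^23

49^1 = 7^2; 7^5 = 7^5; 2401^4 = 7^16
Combine exponents: 7^23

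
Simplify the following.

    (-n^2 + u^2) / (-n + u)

Difference of squares: factor out (-n + u).

n + u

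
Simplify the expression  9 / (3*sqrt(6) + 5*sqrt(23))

(-27*sqrt(6) + 45*sqrt(23))/521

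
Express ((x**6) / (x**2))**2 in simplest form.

Inside the bracket: x**4
Raise to the power 2: x**8

x**8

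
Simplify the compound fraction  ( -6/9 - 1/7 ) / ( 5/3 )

Numerator: -6/9 - 1/7 = -17/21
Denominator: 5/3 = 5/3
Divide: (-17/21) · (3/5) = -17/35

-17/35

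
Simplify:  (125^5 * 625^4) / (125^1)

125^5 = 5^15; 625^4 = 5^16; 125^1 = 5^3
Combine exponents: 5^28

5^28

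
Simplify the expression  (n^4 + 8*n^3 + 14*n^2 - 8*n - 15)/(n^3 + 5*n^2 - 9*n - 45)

(n^2 - 1)/(n - 3)

Factor: n^4 + 8*n^3 + 14*n^2 - 8*n - 15 = (n + 5)*(n + 1)*(n + 3)*(n - 1);  n^3 + 5*n^2 - 9*n - 45 = (n - 3)*(n + 5)*(n + 3)
Cancel the common factors (n + 5), (n + 3).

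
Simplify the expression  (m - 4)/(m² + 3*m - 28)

1/(m + 7)

Factor: m² + 3*m - 28 = (m - 4)·(m + 7)
Cancel the common factor (m - 4).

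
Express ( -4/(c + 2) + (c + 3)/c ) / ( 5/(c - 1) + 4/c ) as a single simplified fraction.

Numerator: -4/(c + 2) + (c + 3)/c = (c^2 + c + 6)/(c^2 + 2*c)
Denominator: 5/(c - 1) + 4/c = (9*c - 4)/(c^2 - c)
Divide: ((c^2 + c + 6)/(c^2 + 2*c)) · ((c^2 - c)/(9*c - 4)) = (c^3 + 5*c - 6)/(9*c^2 + 14*c - 8)

(c^3 + 5*c - 6)/(9*c^2 + 14*c - 8)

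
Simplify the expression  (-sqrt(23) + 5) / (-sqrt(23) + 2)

(-3*sqrt(23) + 13)/19

Multiply numerator and denominator by 2 + sqrt(23).
Denominator becomes -19; numerator becomes -13 + 3*sqrt(23).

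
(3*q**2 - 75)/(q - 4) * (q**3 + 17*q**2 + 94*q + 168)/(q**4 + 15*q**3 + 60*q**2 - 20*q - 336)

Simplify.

Factor: 3*q**2 - 75 = 3*(q + 5)*(q - 5);  q**3 + 17*q**2 + 94*q + 168 = (q + 6)*(q + 7)*(q + 4);  q**4 + 15*q**3 + 60*q**2 - 20*q - 336 = (q + 7)*(q + 4)*(q + 6)*(q - 2)
Cancel the common factors (q + 7), (q + 6), (q + 4).

(3*q**2 - 75)/(q**2 - 6*q + 8)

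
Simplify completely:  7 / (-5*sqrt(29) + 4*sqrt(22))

(-35*sqrt(29) - 28*sqrt(22))/373

Multiply numerator and denominator by 4*sqrt(22) + 5*sqrt(29).
Denominator becomes -373; numerator becomes 28*sqrt(22) + 35*sqrt(29).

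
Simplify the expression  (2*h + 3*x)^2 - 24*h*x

Expand the square and combine the 24*h*x term.

(2*h - 3*x)^2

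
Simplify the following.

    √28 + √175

7*√7

√28 = 2*√7; √175 = 5*√7
Combine: (2 + 5)·√7 = 7*√7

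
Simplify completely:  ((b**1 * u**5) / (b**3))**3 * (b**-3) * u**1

Inside the bracket: (b**-2) * u**5
Raise to the power 3: (b**-6) * u**15
Multiply by (b**-3) * u**1: add exponents.

u**16/b**9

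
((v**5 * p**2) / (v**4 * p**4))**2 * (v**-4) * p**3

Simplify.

Inside the bracket: v**1 * (p**-2)
Raise to the power 2: v**2 * (p**-4)
Multiply by (v**-4) * p**3: add exponents.

1/(p*v**2)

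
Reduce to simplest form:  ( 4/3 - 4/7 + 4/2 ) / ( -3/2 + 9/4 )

Numerator: 4/3 - 4/7 + 4/2 = 58/21
Denominator: -3/2 + 9/4 = 3/4
Divide: (58/21) · (4/3) = 232/63

232/63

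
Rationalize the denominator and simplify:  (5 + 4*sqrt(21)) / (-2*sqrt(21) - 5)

(-143 + 10*sqrt(21))/59

Multiply numerator and denominator by -5 + 2*sqrt(21).
Denominator becomes -59; numerator becomes -10*sqrt(21) + 143.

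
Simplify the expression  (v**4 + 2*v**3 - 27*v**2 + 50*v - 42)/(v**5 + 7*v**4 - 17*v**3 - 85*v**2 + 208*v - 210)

Factor: v**4 + 2*v**3 - 27*v**2 + 50*v - 42 = (v**2 - 2*v + 2)*(v - 3)*(v + 7);  v**5 + 7*v**4 - 17*v**3 - 85*v**2 + 208*v - 210 = (v + 7)*(v + 5)*(v**2 - 2*v + 2)*(v - 3)
Cancel the common factors (v**2 - 2*v + 2), (v + 7), (v - 3).

1/(v + 5)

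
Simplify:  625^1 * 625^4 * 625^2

625^1 = 5^4; 625^4 = 5^16; 625^2 = 5^8
Combine exponents: 5^28

5^28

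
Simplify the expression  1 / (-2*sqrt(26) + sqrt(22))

(-2*sqrt(26) - sqrt(22))/82

Multiply numerator and denominator by sqrt(22) + 2*sqrt(26).
Denominator becomes -82; numerator becomes sqrt(22) + 2*sqrt(26).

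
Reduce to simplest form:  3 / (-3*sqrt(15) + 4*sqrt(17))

(9*sqrt(15) + 12*sqrt(17))/137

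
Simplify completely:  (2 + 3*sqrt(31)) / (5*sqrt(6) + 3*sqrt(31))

(-15*sqrt(186) - 10*sqrt(6) + 6*sqrt(31) + 279)/129

Multiply numerator and denominator by -5*sqrt(6) + 3*sqrt(31).
Denominator becomes 129; numerator becomes -15*sqrt(186) - 10*sqrt(6) + 6*sqrt(31) + 279.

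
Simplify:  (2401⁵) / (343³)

2401⁵ = 7^20; 343³ = 7^9
Combine exponents: 7^11

7^11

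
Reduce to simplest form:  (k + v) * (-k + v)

(v+k)(v-k) = -k^2 + v^2.

-k^2 + v^2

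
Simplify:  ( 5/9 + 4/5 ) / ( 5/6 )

122/75

Numerator: 5/9 + 4/5 = 61/45
Denominator: 5/6 = 5/6
Divide: (61/45) · (6/5) = 122/75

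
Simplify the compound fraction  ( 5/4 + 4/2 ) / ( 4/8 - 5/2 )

Numerator: 5/4 + 4/2 = 13/4
Denominator: 4/8 - 5/2 = -2
Divide: (13/4) · (-1/2) = -13/8

-13/8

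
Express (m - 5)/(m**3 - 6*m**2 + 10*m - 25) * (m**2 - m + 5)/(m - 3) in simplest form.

Factor: m**3 - 6*m**2 + 10*m - 25 = (m - 5)*(m**2 - m + 5)
Cancel the common factors (m**2 - m + 5), (m - 5).

1/(m - 3)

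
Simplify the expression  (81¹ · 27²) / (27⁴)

81¹ = 3^4; 27² = 3^6; 27⁴ = 3^12
Combine exponents: 3^(-2)

3^(-2)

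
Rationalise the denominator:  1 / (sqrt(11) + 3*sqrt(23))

(-sqrt(11) + 3*sqrt(23))/196

Multiply numerator and denominator by -3*sqrt(23) + sqrt(11).
Denominator becomes -196; numerator becomes -3*sqrt(23) + sqrt(11).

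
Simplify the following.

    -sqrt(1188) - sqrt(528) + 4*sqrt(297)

2*sqrt(33)

sqrt(1188) = 6*sqrt(33); sqrt(528) = 4*sqrt(33); 4*sqrt(297) = 12*sqrt(33)
Combine: (-6 - 4 + 12)·sqrt(33) = 2*sqrt(33)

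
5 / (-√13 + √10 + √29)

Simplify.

(-65*√13 - 15*√29 + 80*√10 + 5*√3770)/242

Group as (√10 + √29) - √13; multiply by (√10 + √29) + √13, then rationalise the remaining surd.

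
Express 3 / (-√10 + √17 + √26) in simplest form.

(-99*√10 + 3*√26 + 57*√17 + 12*√1105)/679

Group as (√17 + √26) - √10; multiply by (√17 + √26) + √10, then rationalise the remaining surd.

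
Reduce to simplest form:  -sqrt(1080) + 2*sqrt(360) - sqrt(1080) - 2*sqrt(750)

sqrt(1080) = 6*sqrt(30); 2*sqrt(360) = 12*sqrt(10); sqrt(1080) = 6*sqrt(30); 2*sqrt(750) = 10*sqrt(30)

-22*sqrt(30) + 12*sqrt(10)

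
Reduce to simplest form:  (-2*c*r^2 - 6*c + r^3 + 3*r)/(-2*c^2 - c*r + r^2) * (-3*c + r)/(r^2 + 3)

(-3*c + r)/(c + r)

Factor: -2*c*r^2 - 6*c + r^3 + 3*r = (r^2 + 3)*(-2*c + r);  -2*c^2 - c*r + r^2 = (-2*c + r)*(c + r)
Cancel the common factors (r^2 + 3), (-2*c + r).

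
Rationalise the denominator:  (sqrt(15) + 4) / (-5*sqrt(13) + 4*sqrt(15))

Multiply numerator and denominator by 4*sqrt(15) + 5*sqrt(13).
Denominator becomes -85; numerator becomes 60 + 16*sqrt(15) + 5*sqrt(195) + 20*sqrt(13).

(-20*sqrt(13) - 5*sqrt(195) - 16*sqrt(15) - 60)/85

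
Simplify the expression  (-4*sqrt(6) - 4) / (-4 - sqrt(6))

(-4 + 6*sqrt(6))/5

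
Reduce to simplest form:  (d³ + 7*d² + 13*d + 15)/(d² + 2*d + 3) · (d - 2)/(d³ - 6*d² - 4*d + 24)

(d + 5)/(d² - 4*d - 12)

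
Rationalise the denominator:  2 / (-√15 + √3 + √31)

Group as (√3 + √31) - √15; multiply by (√3 + √31) + √15, then rationalise the remaining surd.

(-38*√15 - 26*√31 + 86*√3 + 12*√155)/11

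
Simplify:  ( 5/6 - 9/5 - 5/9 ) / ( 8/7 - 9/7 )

959/90

Numerator: 5/6 - 9/5 - 5/9 = -137/90
Denominator: 8/7 - 9/7 = -1/7
Divide: (-137/90) · (-7) = 959/90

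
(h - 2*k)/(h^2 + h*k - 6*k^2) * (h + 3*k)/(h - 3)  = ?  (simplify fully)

Factor: h^2 + h*k - 6*k^2 = (h + 3*k)*(h - 2*k)
Cancel the common factors (h + 3*k), (h - 2*k).

1/(h - 3)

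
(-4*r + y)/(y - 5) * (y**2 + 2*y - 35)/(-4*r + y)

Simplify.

y + 7

Factor: y**2 + 2*y - 35 = (y - 5)*(y + 7)
Cancel the common factors (-4*r + y), (y - 5).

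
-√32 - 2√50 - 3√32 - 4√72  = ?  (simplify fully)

-50*√2

√32 = 4*√2; 2√50 = 10*√2; 3√32 = 12*√2; 4√72 = 24*√2
Combine: (-4 - 10 - 12 - 24)·√2 = -50*√2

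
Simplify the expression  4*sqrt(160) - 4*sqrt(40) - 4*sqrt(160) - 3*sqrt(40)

-14*sqrt(10)

4*sqrt(160) = 16*sqrt(10); 4*sqrt(40) = 8*sqrt(10); 4*sqrt(160) = 16*sqrt(10); 3*sqrt(40) = 6*sqrt(10)
Combine: (16 - 8 - 16 - 6)·sqrt(10) = -14*sqrt(10)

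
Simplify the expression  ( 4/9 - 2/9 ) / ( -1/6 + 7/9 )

4/11

Numerator: 4/9 - 2/9 = 2/9
Denominator: -1/6 + 7/9 = 11/18
Divide: (2/9) · (18/11) = 4/11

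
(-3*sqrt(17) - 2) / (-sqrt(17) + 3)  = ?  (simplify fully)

(11*sqrt(17) + 57)/8

Multiply numerator and denominator by 3 + sqrt(17).
Denominator becomes -8; numerator becomes -57 - 11*sqrt(17).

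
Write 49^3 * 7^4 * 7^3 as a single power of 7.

7^13

49^3 = 7^6; 7^4 = 7^4; 7^3 = 7^3
Combine exponents: 7^13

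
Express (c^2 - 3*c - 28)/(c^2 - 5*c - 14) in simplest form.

Factor: c^2 - 3*c - 28 = (c + 4)*(c - 7);  c^2 - 5*c - 14 = (c - 7)*(c + 2)
Cancel the common factor (c - 7).

(c + 4)/(c + 2)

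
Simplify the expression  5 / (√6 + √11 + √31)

(-5*√2046 - 35*√31 + 65*√11 + 90*√6)/34

Group as (√6 + √11) + √31; multiply by (√6 + √11) - √31, then rationalise the remaining surd.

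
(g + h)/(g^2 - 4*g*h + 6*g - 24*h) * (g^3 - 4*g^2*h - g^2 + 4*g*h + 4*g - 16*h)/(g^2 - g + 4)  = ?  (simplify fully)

(g + h)/(g + 6)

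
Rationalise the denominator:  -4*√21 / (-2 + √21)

Multiply numerator and denominator by -√21 - 2.
Denominator becomes -17; numerator becomes 8*√21 + 84.

(-84 - 8*√21)/17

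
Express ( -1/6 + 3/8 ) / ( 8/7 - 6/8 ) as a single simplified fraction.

35/66

Numerator: -1/6 + 3/8 = 5/24
Denominator: 8/7 - 6/8 = 11/28
Divide: (5/24) · (28/11) = 35/66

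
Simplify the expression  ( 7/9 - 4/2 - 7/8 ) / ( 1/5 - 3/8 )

755/63

Numerator: 7/9 - 4/2 - 7/8 = -151/72
Denominator: 1/5 - 3/8 = -7/40
Divide: (-151/72) · (-40/7) = 755/63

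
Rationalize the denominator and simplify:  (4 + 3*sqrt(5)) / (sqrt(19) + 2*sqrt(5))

-3*sqrt(95) - 4*sqrt(19) + 8*sqrt(5) + 30

Multiply numerator and denominator by -sqrt(19) + 2*sqrt(5).
Denominator becomes 1; numerator becomes -3*sqrt(95) - 4*sqrt(19) + 8*sqrt(5) + 30.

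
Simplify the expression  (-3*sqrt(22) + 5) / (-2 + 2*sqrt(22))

(-61 + 2*sqrt(22))/42

Multiply numerator and denominator by -2*sqrt(22) - 2.
Denominator becomes -84; numerator becomes -4*sqrt(22) + 122.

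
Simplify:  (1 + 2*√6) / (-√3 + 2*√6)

(√3 + 2*√6 + 6*√2 + 24)/21

Multiply numerator and denominator by √3 + 2*√6.
Denominator becomes 21; numerator becomes √3 + 2*√6 + 6*√2 + 24.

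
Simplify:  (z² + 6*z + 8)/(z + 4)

z + 2

Factor: z² + 6*z + 8 = (z + 4)·(z + 2)
Cancel the common factor (z + 4).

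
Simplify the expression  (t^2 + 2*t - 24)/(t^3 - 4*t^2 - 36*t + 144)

1/(t - 6)

Factor: t^2 + 2*t - 24 = (t + 6)*(t - 4);  t^3 - 4*t^2 - 36*t + 144 = (t - 4)*(t + 6)*(t - 6)
Cancel the common factors (t + 6), (t - 4).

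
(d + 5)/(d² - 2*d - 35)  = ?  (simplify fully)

Factor: d² - 2*d - 35 = (d - 7)·(d + 5)
Cancel the common factor (d + 5).

1/(d - 7)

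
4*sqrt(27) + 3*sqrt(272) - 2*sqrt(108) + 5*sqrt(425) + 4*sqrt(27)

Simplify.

12*sqrt(3) + 37*sqrt(17)

4*sqrt(27) = 12*sqrt(3); 3*sqrt(272) = 12*sqrt(17); 2*sqrt(108) = 12*sqrt(3); 5*sqrt(425) = 25*sqrt(17); 4*sqrt(27) = 12*sqrt(3)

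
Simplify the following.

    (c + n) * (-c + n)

-c^2 + n^2

(n+c)(n-c) = -c^2 + n^2.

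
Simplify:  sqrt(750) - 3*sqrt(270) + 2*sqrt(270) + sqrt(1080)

sqrt(750) = 5*sqrt(30); 3*sqrt(270) = 9*sqrt(30); 2*sqrt(270) = 6*sqrt(30); sqrt(1080) = 6*sqrt(30)
Combine: (5 - 9 + 6 + 6)·sqrt(30) = 8*sqrt(30)

8*sqrt(30)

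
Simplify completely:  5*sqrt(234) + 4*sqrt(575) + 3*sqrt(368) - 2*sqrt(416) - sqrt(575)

7*sqrt(26) + 27*sqrt(23)

5*sqrt(234) = 15*sqrt(26); 4*sqrt(575) = 20*sqrt(23); 3*sqrt(368) = 12*sqrt(23); 2*sqrt(416) = 8*sqrt(26); sqrt(575) = 5*sqrt(23)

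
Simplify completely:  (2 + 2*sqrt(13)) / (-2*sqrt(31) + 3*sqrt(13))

Multiply numerator and denominator by 3*sqrt(13) + 2*sqrt(31).
Denominator becomes -7; numerator becomes 6*sqrt(13) + 4*sqrt(31) + 78 + 4*sqrt(403).

(-4*sqrt(403) - 78 - 4*sqrt(31) - 6*sqrt(13))/7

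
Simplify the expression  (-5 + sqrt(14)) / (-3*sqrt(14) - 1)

Multiply numerator and denominator by -1 + 3*sqrt(14).
Denominator becomes -125; numerator becomes -16*sqrt(14) + 47.

(-47 + 16*sqrt(14))/125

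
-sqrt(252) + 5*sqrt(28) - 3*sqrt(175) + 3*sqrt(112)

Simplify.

sqrt(252) = 6*sqrt(7); 5*sqrt(28) = 10*sqrt(7); 3*sqrt(175) = 15*sqrt(7); 3*sqrt(112) = 12*sqrt(7)
Combine: (-6 + 10 - 15 + 12)·sqrt(7) = sqrt(7)

sqrt(7)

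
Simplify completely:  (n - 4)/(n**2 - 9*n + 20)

Factor: n**2 - 9*n + 20 = (n - 5)*(n - 4)
Cancel the common factor (n - 4).

1/(n - 5)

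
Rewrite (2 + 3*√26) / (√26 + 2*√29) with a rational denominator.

(-39 - √26 + 2*√29 + 3*√754)/45

Multiply numerator and denominator by -2*√29 + √26.
Denominator becomes -90; numerator becomes -6*√754 - 4*√29 + 2*√26 + 78.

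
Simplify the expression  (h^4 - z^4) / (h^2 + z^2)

h^2 - z^2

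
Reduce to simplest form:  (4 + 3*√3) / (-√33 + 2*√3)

(-9*√11 - 4*√33 - 18 - 8*√3)/21

Multiply numerator and denominator by 2*√3 + √33.
Denominator becomes -21; numerator becomes 8*√3 + 18 + 4*√33 + 9*√11.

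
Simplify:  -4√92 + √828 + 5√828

28*√23

4√92 = 8*√23; √828 = 6*√23; 5√828 = 30*√23
Combine: (-8 + 6 + 30)·√23 = 28*√23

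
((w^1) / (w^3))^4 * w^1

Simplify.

Inside the bracket: (w^-2)
Raise to the power 4: (w^-8)
Multiply by w^1: add exponents.

w^(-7)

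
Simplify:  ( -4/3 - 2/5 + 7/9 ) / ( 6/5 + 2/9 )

Numerator: -4/3 - 2/5 + 7/9 = -43/45
Denominator: 6/5 + 2/9 = 64/45
Divide: (-43/45) · (45/64) = -43/64

-43/64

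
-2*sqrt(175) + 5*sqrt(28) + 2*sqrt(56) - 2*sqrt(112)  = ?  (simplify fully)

-8*sqrt(7) + 4*sqrt(14)

2*sqrt(175) = 10*sqrt(7); 5*sqrt(28) = 10*sqrt(7); 2*sqrt(56) = 4*sqrt(14); 2*sqrt(112) = 8*sqrt(7)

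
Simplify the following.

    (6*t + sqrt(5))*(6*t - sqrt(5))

36*t^2 - 5

(6*t)^2 - (sqrt(5))^2 = 36*t^2 - 5.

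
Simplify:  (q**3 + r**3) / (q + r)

r**3 + q**3 = (q + r)(q**2 - q*r + r**2).

q**2 - q*r + r**2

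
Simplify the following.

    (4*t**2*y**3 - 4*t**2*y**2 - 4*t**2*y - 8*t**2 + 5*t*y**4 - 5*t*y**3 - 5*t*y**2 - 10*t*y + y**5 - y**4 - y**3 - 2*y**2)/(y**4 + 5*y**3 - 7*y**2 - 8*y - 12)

Factor: 4*t**2*y**3 - 4*t**2*y**2 - 4*t**2*y - 8*t**2 + 5*t*y**4 - 5*t*y**3 - 5*t*y**2 - 10*t*y + y**5 - y**4 - y**3 - 2*y**2 = (y**2 + y + 1)*(y - 2)*(t + y)*(4*t + y);  y**4 + 5*y**3 - 7*y**2 - 8*y - 12 = (y + 6)*(y**2 + y + 1)*(y - 2)
Cancel the common factors (y**2 + y + 1), (y - 2).

(4*t**2 + 5*t*y + y**2)/(y + 6)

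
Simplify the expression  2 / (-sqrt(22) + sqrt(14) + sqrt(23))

(-30*sqrt(22) + 26*sqrt(23) + 62*sqrt(14) + 8*sqrt(1771))/1063

Group as (sqrt(14) + sqrt(23)) - sqrt(22); multiply by (sqrt(14) + sqrt(23)) + sqrt(22), then rationalise the remaining surd.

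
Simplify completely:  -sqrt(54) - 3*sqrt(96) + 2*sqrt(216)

sqrt(54) = 3*sqrt(6); 3*sqrt(96) = 12*sqrt(6); 2*sqrt(216) = 12*sqrt(6)
Combine: (-3 - 12 + 12)·sqrt(6) = -3*sqrt(6)

-3*sqrt(6)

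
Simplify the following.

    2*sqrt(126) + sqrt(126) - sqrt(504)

3*sqrt(14)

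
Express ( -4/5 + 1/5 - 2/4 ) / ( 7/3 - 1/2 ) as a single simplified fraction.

-3/5

Numerator: -4/5 + 1/5 - 2/4 = -11/10
Denominator: 7/3 - 1/2 = 11/6
Divide: (-11/10) · (6/11) = -3/5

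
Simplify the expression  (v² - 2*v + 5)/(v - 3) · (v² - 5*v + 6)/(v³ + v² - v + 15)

(v - 2)/(v + 3)

Factor: v² - 5*v + 6 = (v - 3)·(v - 2);  v³ + v² - v + 15 = (v + 3)·(v² - 2*v + 5)
Cancel the common factors (v² - 2*v + 5), (v - 3).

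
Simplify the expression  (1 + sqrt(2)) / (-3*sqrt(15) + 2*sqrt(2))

(-3*sqrt(30) - 3*sqrt(15) - 4 - 2*sqrt(2))/127

Multiply numerator and denominator by 2*sqrt(2) + 3*sqrt(15).
Denominator becomes -127; numerator becomes 2*sqrt(2) + 4 + 3*sqrt(15) + 3*sqrt(30).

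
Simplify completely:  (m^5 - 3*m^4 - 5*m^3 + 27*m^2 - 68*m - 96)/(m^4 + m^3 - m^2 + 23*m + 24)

m - 4

Factor: m^5 - 3*m^4 - 5*m^3 + 27*m^2 - 68*m - 96 = (m - 4)*(m + 3)*(m^2 - 3*m + 8)*(m + 1);  m^4 + m^3 - m^2 + 23*m + 24 = (m + 1)*(m^2 - 3*m + 8)*(m + 3)
Cancel the common factors (m^2 - 3*m + 8), (m + 1), (m + 3).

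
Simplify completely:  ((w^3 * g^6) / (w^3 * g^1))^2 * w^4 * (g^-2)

g^8*w^4

Inside the bracket: g^5
Raise to the power 2: g^10
Multiply by w^4 * (g^-2): add exponents.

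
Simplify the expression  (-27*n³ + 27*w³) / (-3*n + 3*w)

9*n² + 9*n*w + 9*w²

Apply the difference-of-cubes factorisation and cancel (-3*n + 3*w).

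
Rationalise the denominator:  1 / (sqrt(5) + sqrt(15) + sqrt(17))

(-10*sqrt(51) + 3*sqrt(17) + 7*sqrt(15) + 27*sqrt(5))/291

Group as (sqrt(5) + sqrt(15)) + sqrt(17); multiply by (sqrt(5) + sqrt(15)) - sqrt(17), then rationalise the remaining surd.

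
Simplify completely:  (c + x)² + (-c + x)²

Only the even-power cross terms survive.

2*c² + 2*x²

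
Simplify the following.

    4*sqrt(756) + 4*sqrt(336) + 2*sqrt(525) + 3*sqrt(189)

4*sqrt(756) = 24*sqrt(21); 4*sqrt(336) = 16*sqrt(21); 2*sqrt(525) = 10*sqrt(21); 3*sqrt(189) = 9*sqrt(21)
Combine: (24 + 16 + 10 + 9)·sqrt(21) = 59*sqrt(21)

59*sqrt(21)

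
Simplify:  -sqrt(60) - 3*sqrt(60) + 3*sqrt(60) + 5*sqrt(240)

18*sqrt(15)

sqrt(60) = 2*sqrt(15); 3*sqrt(60) = 6*sqrt(15); 3*sqrt(60) = 6*sqrt(15); 5*sqrt(240) = 20*sqrt(15)
Combine: (-2 - 6 + 6 + 20)·sqrt(15) = 18*sqrt(15)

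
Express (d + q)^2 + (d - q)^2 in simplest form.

Binomially expand both and collect terms in d, q.

2*d^2 + 2*q^2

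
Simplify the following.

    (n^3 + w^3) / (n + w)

Factor as (a+b)(a^2-ab+b^2) with a=n, b=w.

n^2 - n*w + w^2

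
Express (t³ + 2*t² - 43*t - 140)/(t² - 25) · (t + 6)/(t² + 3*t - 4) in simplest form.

Factor: t³ + 2*t² - 43*t - 140 = (t + 4)·(t - 7)·(t + 5);  t² - 25 = (t - 5)·(t + 5);  t² + 3*t - 4 = (t + 4)·(t - 1)
Cancel the common factors (t + 4), (t + 5).

(t² - t - 42)/(t² - 6*t + 5)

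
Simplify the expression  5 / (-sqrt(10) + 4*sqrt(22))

Multiply numerator and denominator by sqrt(10) + 4*sqrt(22).
Denominator becomes 342; numerator becomes 5*sqrt(10) + 20*sqrt(22).

(5*sqrt(10) + 20*sqrt(22))/342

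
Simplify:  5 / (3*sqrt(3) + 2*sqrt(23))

Multiply numerator and denominator by -2*sqrt(23) + 3*sqrt(3).
Denominator becomes -65; numerator becomes -10*sqrt(23) + 15*sqrt(3).

(-3*sqrt(3) + 2*sqrt(23))/13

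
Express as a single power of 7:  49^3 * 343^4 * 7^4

7^22

49^3 = 7^6; 343^4 = 7^12; 7^4 = 7^4
Combine exponents: 7^22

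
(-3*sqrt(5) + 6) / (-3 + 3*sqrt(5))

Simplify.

(-3 + sqrt(5))/4

Multiply numerator and denominator by -3*sqrt(5) - 3.
Denominator becomes -36; numerator becomes -9*sqrt(5) + 27.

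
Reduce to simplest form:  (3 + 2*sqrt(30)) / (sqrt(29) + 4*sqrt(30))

Multiply numerator and denominator by -sqrt(29) + 4*sqrt(30).
Denominator becomes 451; numerator becomes -2*sqrt(870) - 3*sqrt(29) + 12*sqrt(30) + 240.

(-2*sqrt(870) - 3*sqrt(29) + 12*sqrt(30) + 240)/451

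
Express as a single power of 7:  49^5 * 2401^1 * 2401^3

7^26

49^5 = 7^10; 2401^1 = 7^4; 2401^3 = 7^12
Combine exponents: 7^26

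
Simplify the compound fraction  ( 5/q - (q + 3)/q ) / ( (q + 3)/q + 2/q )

(-q + 2)/(q + 5)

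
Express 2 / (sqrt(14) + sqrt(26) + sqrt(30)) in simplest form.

Group as (sqrt(14) + sqrt(26)) + sqrt(30); multiply by (sqrt(14) + sqrt(26)) - sqrt(30), then rationalise the remaining surd.

(-2*sqrt(2730) + 5*sqrt(30) + 9*sqrt(26) + 21*sqrt(14))/339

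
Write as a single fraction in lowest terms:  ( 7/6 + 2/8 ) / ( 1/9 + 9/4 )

Numerator: 7/6 + 2/8 = 17/12
Denominator: 1/9 + 9/4 = 85/36
Divide: (17/12) · (36/85) = 3/5

3/5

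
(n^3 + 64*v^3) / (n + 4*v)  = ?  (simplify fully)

Factor as (a+b)(a^2-ab+b^2) with a=n, b=(4*v).

n^2 - 4*n*v + 16*v^2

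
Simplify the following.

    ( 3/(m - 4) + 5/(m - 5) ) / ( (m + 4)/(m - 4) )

(8*m - 35)/(m² - m - 20)

Numerator: 3/(m - 4) + 5/(m - 5) = (8*m - 35)/(m² - 9*m + 20)
Denominator: (m + 4)/(m - 4) = (m + 4)/(m - 4)
Divide: ((8*m - 35)/(m² - 9*m + 20)) · ((m - 4)/(m + 4)) = (8*m - 35)/(m² - m - 20)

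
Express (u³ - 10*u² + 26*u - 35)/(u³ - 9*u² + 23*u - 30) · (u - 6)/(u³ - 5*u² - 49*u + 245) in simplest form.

1/(u² + 2*u - 35)

Factor: u³ - 10*u² + 26*u - 35 = (u - 7)·(u² - 3*u + 5);  u³ - 9*u² + 23*u - 30 = (u² - 3*u + 5)·(u - 6);  u³ - 5*u² - 49*u + 245 = (u - 5)·(u + 7)·(u - 7)
Cancel the common factors (u² - 3*u + 5), (u - 6), (u - 7).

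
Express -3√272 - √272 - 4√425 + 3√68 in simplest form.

3√272 = 12*√17; √272 = 4*√17; 4√425 = 20*√17; 3√68 = 6*√17
Combine: (-12 - 4 - 20 + 6)·√17 = -30*√17

-30*√17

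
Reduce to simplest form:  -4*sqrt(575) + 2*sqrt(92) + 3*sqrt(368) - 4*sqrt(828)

4*sqrt(575) = 20*sqrt(23); 2*sqrt(92) = 4*sqrt(23); 3*sqrt(368) = 12*sqrt(23); 4*sqrt(828) = 24*sqrt(23)
Combine: (-20 + 4 + 12 - 24)·sqrt(23) = -28*sqrt(23)

-28*sqrt(23)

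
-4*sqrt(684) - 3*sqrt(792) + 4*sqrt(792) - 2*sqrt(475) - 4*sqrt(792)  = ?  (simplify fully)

4*sqrt(684) = 24*sqrt(19); 3*sqrt(792) = 18*sqrt(22); 4*sqrt(792) = 24*sqrt(22); 2*sqrt(475) = 10*sqrt(19); 4*sqrt(792) = 24*sqrt(22)

-34*sqrt(19) - 18*sqrt(22)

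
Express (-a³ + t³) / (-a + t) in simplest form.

Factor as (a-b)(a^2+ab+b^2) with a=t, b=a.

a² + a*t + t²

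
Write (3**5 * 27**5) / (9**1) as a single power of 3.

3**18

3**5 = 3**5; 27**5 = 3**15; 9**1 = 3**2
Combine exponents: 3**18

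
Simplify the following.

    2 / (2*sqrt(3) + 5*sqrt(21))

Multiply numerator and denominator by -2*sqrt(3) + 5*sqrt(21).
Denominator becomes 513; numerator becomes -4*sqrt(3) + 10*sqrt(21).

(-4*sqrt(3) + 10*sqrt(21))/513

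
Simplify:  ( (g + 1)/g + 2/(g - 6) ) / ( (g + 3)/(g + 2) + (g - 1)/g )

Numerator: (g + 1)/g + 2/(g - 6) = (g² - 3*g - 6)/(g² - 6*g)
Denominator: (g + 3)/(g + 2) + (g - 1)/g = (2*g² + 4*g - 2)/(g² + 2*g)
Divide: ((g² - 3*g - 6)/(g² - 6*g)) · ((g² + 2*g)/(2*g² + 4*g - 2)) = (g³ - g² - 12*g - 12)/(2*g³ - 8*g² - 26*g + 12)

(g³ - g² - 12*g - 12)/(2*g³ - 8*g² - 26*g + 12)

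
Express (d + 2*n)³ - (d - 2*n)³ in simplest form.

Write as f(d,(2*n)) - f(d,-(2*n)) and expand.

12*d²*n + 16*n³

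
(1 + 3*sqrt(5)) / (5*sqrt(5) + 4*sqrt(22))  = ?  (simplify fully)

(-75 - 5*sqrt(5) + 4*sqrt(22) + 12*sqrt(110))/227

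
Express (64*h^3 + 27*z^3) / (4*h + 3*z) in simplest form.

16*h^2 - 12*h*z + 9*z^2

Factor as (a+b)(a^2-ab+b^2) with a=(3*z), b=(4*h).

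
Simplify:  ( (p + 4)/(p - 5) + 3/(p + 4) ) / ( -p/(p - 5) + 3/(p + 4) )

(-p**2 - 11*p - 1)/(p**2 + p + 15)

Numerator: (p + 4)/(p - 5) + 3/(p + 4) = (p**2 + 11*p + 1)/(p**2 - p - 20)
Denominator: -p/(p - 5) + 3/(p + 4) = (-p**2 - p - 15)/(p**2 - p - 20)
Divide: ((p**2 + 11*p + 1)/(p**2 - p - 20)) · ((p**2 - p - 20)/(-p**2 - p - 15)) = (-p**2 - 11*p - 1)/(p**2 + p + 15)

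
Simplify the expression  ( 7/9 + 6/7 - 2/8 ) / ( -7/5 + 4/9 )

-1745/1204

Numerator: 7/9 + 6/7 - 2/8 = 349/252
Denominator: -7/5 + 4/9 = -43/45
Divide: (349/252) · (-45/43) = -1745/1204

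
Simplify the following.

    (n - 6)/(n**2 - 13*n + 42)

Factor: n**2 - 13*n + 42 = (n - 6)*(n - 7)
Cancel the common factor (n - 6).

1/(n - 7)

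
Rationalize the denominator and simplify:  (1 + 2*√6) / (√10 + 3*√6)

Multiply numerator and denominator by -√10 + 3*√6.
Denominator becomes 44; numerator becomes -4*√15 - √10 + 3*√6 + 36.

(-4*√15 - √10 + 3*√6 + 36)/44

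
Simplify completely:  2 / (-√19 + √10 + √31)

(-11*√19 - √31 + 20*√10 + √5890)/189

Group as (√10 + √31) - √19; multiply by (√10 + √31) + √19, then rationalise the remaining surd.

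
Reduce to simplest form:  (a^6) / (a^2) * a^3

Quotient: a^4
Multiply by a^3: add exponents.

a^7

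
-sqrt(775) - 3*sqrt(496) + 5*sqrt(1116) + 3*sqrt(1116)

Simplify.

sqrt(775) = 5*sqrt(31); 3*sqrt(496) = 12*sqrt(31); 5*sqrt(1116) = 30*sqrt(31); 3*sqrt(1116) = 18*sqrt(31)
Combine: (-5 - 12 + 30 + 18)·sqrt(31) = 31*sqrt(31)

31*sqrt(31)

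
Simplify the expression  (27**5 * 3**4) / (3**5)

3**14

27**5 = 3**15; 3**4 = 3**4; 3**5 = 3**5
Combine exponents: 3**14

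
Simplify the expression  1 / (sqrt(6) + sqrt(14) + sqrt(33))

Group as (sqrt(14) + sqrt(33)) + sqrt(6); multiply by (sqrt(14) + sqrt(33)) - sqrt(6), then rationalise the remaining surd.

(-12*sqrt(77) - 13*sqrt(33) + 25*sqrt(14) + 41*sqrt(6))/167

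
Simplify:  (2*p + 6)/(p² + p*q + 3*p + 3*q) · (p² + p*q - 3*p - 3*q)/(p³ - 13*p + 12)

Factor: 2*p + 6 = 2·(p + 3);  p² + p*q + 3*p + 3*q = (p + q)·(p + 3);  p² + p*q - 3*p - 3*q = (p + q)·(p - 3);  p³ - 13*p + 12 = (p + 4)·(p - 1)·(p - 3)
Cancel the common factors (p + 3), (p + q), (p - 3).

2/(p² + 3*p - 4)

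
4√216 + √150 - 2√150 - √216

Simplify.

13*√6

4√216 = 24*√6; √150 = 5*√6; 2√150 = 10*√6; √216 = 6*√6
Combine: (24 + 5 - 10 - 6)·√6 = 13*√6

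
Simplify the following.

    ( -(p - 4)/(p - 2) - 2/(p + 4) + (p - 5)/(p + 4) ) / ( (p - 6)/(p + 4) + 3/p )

Numerator: -(p - 4)/(p - 2) - 2/(p + 4) + (p - 5)/(p + 4) = (-9*p + 30)/(p**2 + 2*p - 8)
Denominator: (p - 6)/(p + 4) + 3/p = (p**2 - 3*p + 12)/(p**2 + 4*p)
Divide: ((-9*p + 30)/(p**2 + 2*p - 8)) · ((p**2 + 4*p)/(p**2 - 3*p + 12)) = (-9*p**2 + 30*p)/(p**3 - 5*p**2 + 18*p - 24)

(-9*p**2 + 30*p)/(p**3 - 5*p**2 + 18*p - 24)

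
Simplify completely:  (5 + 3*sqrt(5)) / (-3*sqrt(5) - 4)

(-25 - 3*sqrt(5))/29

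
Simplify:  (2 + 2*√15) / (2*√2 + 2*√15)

(-√30 - √2 + √15 + 15)/13

Multiply numerator and denominator by -2*√2 + 2*√15.
Denominator becomes 52; numerator becomes -4*√30 - 4*√2 + 4*√15 + 60.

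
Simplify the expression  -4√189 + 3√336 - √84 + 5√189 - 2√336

4√189 = 12*√21; 3√336 = 12*√21; √84 = 2*√21; 5√189 = 15*√21; 2√336 = 8*√21
Combine: (-12 + 12 - 2 + 15 - 8)·√21 = 5*√21

5*√21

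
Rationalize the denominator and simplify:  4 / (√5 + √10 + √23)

(-5*√46 - 4*√23 + 9*√10 + 14*√5)/17

Group as (√5 + √23) + √10; multiply by (√5 + √23) - √10, then rationalise the remaining surd.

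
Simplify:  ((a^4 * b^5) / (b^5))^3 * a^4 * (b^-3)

a^16/b^3

Inside the bracket: a^4
Raise to the power 3: a^12
Multiply by a^4 * (b^-3): add exponents.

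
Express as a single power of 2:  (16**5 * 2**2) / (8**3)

16**5 = 2**20; 2**2 = 2**2; 8**3 = 2**9
Combine exponents: 2**13

2**13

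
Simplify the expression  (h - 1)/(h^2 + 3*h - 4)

1/(h + 4)

Factor: h^2 + 3*h - 4 = (h + 4)*(h - 1)
Cancel the common factor (h - 1).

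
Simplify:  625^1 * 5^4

5^8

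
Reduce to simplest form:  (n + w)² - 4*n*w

(n - w)²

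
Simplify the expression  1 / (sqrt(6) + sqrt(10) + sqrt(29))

(-4*sqrt(435) - 13*sqrt(29) + 25*sqrt(10) + 33*sqrt(6))/71

Group as (sqrt(6) + sqrt(10)) + sqrt(29); multiply by (sqrt(6) + sqrt(10)) - sqrt(29), then rationalise the remaining surd.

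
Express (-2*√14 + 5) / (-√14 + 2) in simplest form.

(-√14 + 18)/10

Multiply numerator and denominator by 2 + √14.
Denominator becomes -10; numerator becomes -18 + √14.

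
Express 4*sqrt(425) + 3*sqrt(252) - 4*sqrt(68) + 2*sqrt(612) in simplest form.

4*sqrt(425) = 20*sqrt(17); 3*sqrt(252) = 18*sqrt(7); 4*sqrt(68) = 8*sqrt(17); 2*sqrt(612) = 12*sqrt(17)

18*sqrt(7) + 24*sqrt(17)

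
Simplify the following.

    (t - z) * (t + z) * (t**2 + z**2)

(t+z)(t-z) = t**2 - z**2; continue pairing.

t**4 - z**4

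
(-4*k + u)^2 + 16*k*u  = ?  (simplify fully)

(4*k + u)^2

Expanding gives 16*k^2 + 8*k*u + u^2, a perfect square.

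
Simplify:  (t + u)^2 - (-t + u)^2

4*t*u

Write as f(u,t) - f(u,-t) and expand.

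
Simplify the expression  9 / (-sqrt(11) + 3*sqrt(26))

Multiply numerator and denominator by sqrt(11) + 3*sqrt(26).
Denominator becomes 223; numerator becomes 9*sqrt(11) + 27*sqrt(26).

(9*sqrt(11) + 27*sqrt(26))/223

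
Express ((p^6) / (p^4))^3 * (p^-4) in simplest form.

p^2

Inside the bracket: p^2
Raise to the power 3: p^6
Multiply by (p^-4): add exponents.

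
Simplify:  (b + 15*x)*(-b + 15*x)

-b^2 + 225*x^2

Difference of squares with P = 15*x, Q = b.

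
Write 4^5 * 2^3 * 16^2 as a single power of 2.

2^21

4^5 = 2^10; 2^3 = 2^3; 16^2 = 2^8
Combine exponents: 2^21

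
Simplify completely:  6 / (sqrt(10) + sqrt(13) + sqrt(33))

Group as (sqrt(10) + sqrt(13)) + sqrt(33); multiply by (sqrt(10) + sqrt(13)) - sqrt(33), then rationalise the remaining surd.

(-sqrt(4290) - 5*sqrt(33) + 15*sqrt(13) + 18*sqrt(10))/35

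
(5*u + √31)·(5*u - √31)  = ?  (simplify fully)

25*u² - 31

Difference of squares with P = 5*u, Q = √31.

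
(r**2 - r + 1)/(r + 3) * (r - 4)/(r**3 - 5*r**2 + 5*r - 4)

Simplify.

Factor: r**3 - 5*r**2 + 5*r - 4 = (r**2 - r + 1)*(r - 4)
Cancel the common factors (r**2 - r + 1), (r - 4).

1/(r + 3)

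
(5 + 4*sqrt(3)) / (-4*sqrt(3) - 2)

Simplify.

(-19 - 6*sqrt(3))/22

Multiply numerator and denominator by -2 + 4*sqrt(3).
Denominator becomes -44; numerator becomes 12*sqrt(3) + 38.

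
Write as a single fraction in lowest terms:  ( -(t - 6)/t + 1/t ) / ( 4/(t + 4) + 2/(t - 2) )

(-t³ + 5*t² + 22*t - 56)/(6*t²)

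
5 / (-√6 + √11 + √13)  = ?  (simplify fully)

(-45*√6 + 10*√13 + 20*√11 + 5*√858)/124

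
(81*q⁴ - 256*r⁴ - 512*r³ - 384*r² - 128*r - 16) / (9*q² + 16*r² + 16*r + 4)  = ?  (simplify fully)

9*q² - 16*r² - 16*r - 4

Difference of fourth powers: factor out (9*q² + (4*r + 2)²).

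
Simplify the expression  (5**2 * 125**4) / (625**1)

5**10

5**2 = 5**2; 125**4 = 5**12; 625**1 = 5**4
Combine exponents: 5**10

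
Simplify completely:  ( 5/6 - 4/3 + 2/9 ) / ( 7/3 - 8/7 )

-7/30

Numerator: 5/6 - 4/3 + 2/9 = -5/18
Denominator: 7/3 - 8/7 = 25/21
Divide: (-5/18) · (21/25) = -7/30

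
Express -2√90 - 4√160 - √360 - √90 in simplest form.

2√90 = 6*√10; 4√160 = 16*√10; √360 = 6*√10; √90 = 3*√10
Combine: (-6 - 16 - 6 - 3)·√10 = -31*√10

-31*√10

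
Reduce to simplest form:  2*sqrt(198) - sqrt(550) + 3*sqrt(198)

10*sqrt(22)

2*sqrt(198) = 6*sqrt(22); sqrt(550) = 5*sqrt(22); 3*sqrt(198) = 9*sqrt(22)
Combine: (6 - 5 + 9)·sqrt(22) = 10*sqrt(22)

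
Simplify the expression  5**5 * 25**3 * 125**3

5**5 = 5**5; 25**3 = 5**6; 125**3 = 5**9
Combine exponents: 5**20

5**20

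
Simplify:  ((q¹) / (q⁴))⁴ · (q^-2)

q^(-14)

Inside the bracket: (q^-3)
Raise to the power 4: (q^-12)
Multiply by (q^-2): add exponents.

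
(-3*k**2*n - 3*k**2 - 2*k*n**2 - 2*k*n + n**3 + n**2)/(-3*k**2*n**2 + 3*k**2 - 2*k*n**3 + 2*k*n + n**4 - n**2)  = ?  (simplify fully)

1/(n - 1)

Factor: -3*k**2*n - 3*k**2 - 2*k*n**2 - 2*k*n + n**3 + n**2 = (-3*k + n)*(n + 1)*(k + n);  -3*k**2*n**2 + 3*k**2 - 2*k*n**3 + 2*k*n + n**4 - n**2 = (n + 1)*(-3*k + n)*(k + n)*(n - 1)
Cancel the common factors (n + 1), (-3*k + n), (k + n).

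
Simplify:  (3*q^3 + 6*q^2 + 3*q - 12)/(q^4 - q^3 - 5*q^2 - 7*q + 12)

3/(q - 3)

Factor: 3*q^3 + 6*q^2 + 3*q - 12 = 3*(q - 1)*(q^2 + 3*q + 4);  q^4 - q^3 - 5*q^2 - 7*q + 12 = (q^2 + 3*q + 4)*(q - 3)*(q - 1)
Cancel the common factors (q^2 + 3*q + 4), (q - 1).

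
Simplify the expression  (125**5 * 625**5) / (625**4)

125**5 = 5**15; 625**5 = 5**20; 625**4 = 5**16
Combine exponents: 5**19

5**19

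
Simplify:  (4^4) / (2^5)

4^4 = 2^8; 2^5 = 2^5
Combine exponents: 2^3

2^3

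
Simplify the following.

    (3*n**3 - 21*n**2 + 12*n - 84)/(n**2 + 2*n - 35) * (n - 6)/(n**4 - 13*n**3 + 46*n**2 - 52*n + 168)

3/(n**2 + 2*n - 35)

Factor: 3*n**3 - 21*n**2 + 12*n - 84 = 3*(n**2 + 4)*(n - 7);  n**2 + 2*n - 35 = (n + 7)*(n - 5);  n**4 - 13*n**3 + 46*n**2 - 52*n + 168 = (n**2 + 4)*(n - 6)*(n - 7)
Cancel the common factors (n**2 + 4), (n - 7), (n - 6).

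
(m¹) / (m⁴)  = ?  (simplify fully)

Quotient: (m^-3)

m^(-3)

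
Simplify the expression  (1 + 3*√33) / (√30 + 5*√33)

(-9*√110 - √30 + 5*√33 + 495)/795

Multiply numerator and denominator by -√30 + 5*√33.
Denominator becomes 795; numerator becomes -9*√110 - √30 + 5*√33 + 495.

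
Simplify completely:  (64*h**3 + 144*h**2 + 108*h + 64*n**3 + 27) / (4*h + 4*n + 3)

16*h**2 - 16*h*n + 24*h + 16*n**2 - 12*n + 9

Factor as (a+b)(a**2-ab+b**2) with a=(4*n), b=(4*h + 3).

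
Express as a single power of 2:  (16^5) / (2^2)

16^5 = 2^20; 2^2 = 2^2
Combine exponents: 2^18

2^18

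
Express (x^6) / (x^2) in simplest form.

x^4

Quotient: x^4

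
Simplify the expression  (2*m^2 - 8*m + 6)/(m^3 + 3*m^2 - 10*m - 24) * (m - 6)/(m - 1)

(2*m - 12)/(m^2 + 6*m + 8)

Factor: 2*m^2 - 8*m + 6 = 2*(m - 3)*(m - 1);  m^3 + 3*m^2 - 10*m - 24 = (m - 3)*(m + 4)*(m + 2)
Cancel the common factors (m - 1), (m - 3).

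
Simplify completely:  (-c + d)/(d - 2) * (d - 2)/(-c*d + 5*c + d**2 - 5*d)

Factor: -c*d + 5*c + d**2 - 5*d = (-c + d)*(d - 5)
Cancel the common factors (-c + d), (d - 2).

1/(d - 5)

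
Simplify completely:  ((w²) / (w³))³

Inside the bracket: (w^-1)
Raise to the power 3: (w^-3)

w^(-3)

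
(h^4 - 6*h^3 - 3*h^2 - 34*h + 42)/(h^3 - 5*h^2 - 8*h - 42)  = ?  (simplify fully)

h - 1

Factor: h^4 - 6*h^3 - 3*h^2 - 34*h + 42 = (h^2 + 2*h + 6)*(h - 1)*(h - 7);  h^3 - 5*h^2 - 8*h - 42 = (h^2 + 2*h + 6)*(h - 7)
Cancel the common factors (h^2 + 2*h + 6), (h - 7).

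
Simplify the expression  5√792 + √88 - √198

29*√22

5√792 = 30*√22; √88 = 2*√22; √198 = 3*√22
Combine: (30 + 2 - 3)·√22 = 29*√22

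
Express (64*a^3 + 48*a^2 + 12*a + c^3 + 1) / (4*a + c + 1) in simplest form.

16*a^2 - 4*a*c + 8*a + c^2 - c + 1

Apply the sum-of-cubes factorisation and cancel (4*a + c + 1).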